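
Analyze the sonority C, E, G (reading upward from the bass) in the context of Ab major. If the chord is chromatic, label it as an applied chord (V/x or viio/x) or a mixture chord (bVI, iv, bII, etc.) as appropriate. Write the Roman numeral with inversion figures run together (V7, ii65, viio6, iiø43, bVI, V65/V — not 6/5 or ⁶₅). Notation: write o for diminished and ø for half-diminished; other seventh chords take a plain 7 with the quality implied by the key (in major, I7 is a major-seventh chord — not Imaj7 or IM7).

V/vi

The pitches C-E-G form a major triad rooted on C.
C is not a diatonic chord root with this quality in Ab major, but it lies a perfect fifth above F (vi), so the chord functions as an applied dominant of vi.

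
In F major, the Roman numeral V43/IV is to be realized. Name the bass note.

C

The applied chord V43/IV is rooted on F: F-A-C-Eb.
The figure 43 means second inversion — the fifth is in the bass.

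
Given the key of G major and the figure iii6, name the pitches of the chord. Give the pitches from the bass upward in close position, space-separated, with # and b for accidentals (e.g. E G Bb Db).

D F# B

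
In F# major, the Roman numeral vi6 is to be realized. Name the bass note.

vi in F# major has root D#; the chord is D#-F#-A#.
The figure 6 means first inversion — the third is in the bass.

F#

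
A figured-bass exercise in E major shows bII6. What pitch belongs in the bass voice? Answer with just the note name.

bII in E major has root F; the chord is F-A-C.
The figure 6 means first inversion — the third is in the bass.

A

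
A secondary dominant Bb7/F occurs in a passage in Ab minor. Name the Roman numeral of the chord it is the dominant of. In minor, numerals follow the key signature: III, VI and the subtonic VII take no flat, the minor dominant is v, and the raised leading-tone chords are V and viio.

The chord is a dominant seventh chord on Bb.
A dominant resolves down a perfect fifth: Bb → Eb. In Ab minor, Eb is scale degree 5, i.e. V.

V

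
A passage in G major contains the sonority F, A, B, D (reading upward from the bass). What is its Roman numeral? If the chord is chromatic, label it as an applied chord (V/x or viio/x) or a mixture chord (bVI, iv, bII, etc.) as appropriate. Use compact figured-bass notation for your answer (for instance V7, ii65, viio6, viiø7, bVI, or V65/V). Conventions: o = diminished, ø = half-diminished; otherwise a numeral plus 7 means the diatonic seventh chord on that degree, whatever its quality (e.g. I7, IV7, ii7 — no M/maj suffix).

viiø43/IV

The pitches B-D-F-A form a half-diminished seventh chord rooted on B.
B sits a half step below C (IV in G major); a diminished chord there is the applied leading-tone chord of IV.
With F in the bass the chord is in second inversion, so the figured bass is 43.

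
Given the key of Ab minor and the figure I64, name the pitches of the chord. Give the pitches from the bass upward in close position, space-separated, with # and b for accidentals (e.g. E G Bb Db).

Eb Ab C

Scale degree 1 in Ab minor is Ab; here the chord built on it is altered to a major triad. I64 is the major tonic (Picardy third), borrowed from the parallel major.
So the chord is Ab-C-Eb.
The figured bass 64 indicates second inversion, placing the fifth (Eb) in the bass: Eb-Ab-C.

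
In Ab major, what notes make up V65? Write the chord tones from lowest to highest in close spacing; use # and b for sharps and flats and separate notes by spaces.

G Bb Db Eb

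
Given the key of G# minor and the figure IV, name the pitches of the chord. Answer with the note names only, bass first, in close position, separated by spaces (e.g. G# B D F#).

Scale degree 4 in G# minor is C#; here the chord built on it is altered to a major triad. IV is the major subdominant, borrowed from the parallel major.
So the chord is C#-E#-G#.

C# E# G#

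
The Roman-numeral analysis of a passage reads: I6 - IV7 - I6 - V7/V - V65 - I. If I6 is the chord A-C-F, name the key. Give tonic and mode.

I6 is given as A-C-F — a major triad with root F.
If F is scale degree 1 and the mode makes that degree carry a major triad, the tonic is F and the mode is major.

F major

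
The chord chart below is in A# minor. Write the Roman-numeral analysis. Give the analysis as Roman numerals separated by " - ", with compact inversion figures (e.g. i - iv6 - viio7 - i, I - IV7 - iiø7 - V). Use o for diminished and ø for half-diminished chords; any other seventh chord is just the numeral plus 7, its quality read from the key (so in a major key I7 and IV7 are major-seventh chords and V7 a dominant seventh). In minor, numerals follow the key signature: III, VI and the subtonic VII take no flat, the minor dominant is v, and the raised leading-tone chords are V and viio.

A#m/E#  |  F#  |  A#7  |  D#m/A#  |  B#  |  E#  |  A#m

A#m/E# has root A#, degree 1 in A# minor, so i64.
F#: root F# is the submediant; major triad there is VI.
A#7 is the secondary dominant of iv (dominant seventh chord on A#): V7/iv.
D#m/A#: root D# is the subdominant; minor triad there is iv64.
B# is the secondary dominant of V (major triad on B#): V/V.
E#: major triad on E# = scale degree 5 → V.
A#m: root A# is the tonic; minor triad there is i.

i64 - VI - V7/iv - iv64 - V/V - V - i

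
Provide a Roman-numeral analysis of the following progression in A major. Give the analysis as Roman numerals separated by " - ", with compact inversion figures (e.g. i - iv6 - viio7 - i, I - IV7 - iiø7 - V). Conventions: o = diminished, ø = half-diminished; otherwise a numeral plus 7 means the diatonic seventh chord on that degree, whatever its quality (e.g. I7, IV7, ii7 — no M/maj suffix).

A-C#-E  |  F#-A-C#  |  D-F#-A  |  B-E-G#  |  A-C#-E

I - vi - IV - V64 - I

A-C#-E: major triad on A = scale degree 1 → I.
F#-A-C# has root F#, degree 6 in A major, so vi.
D-F#-A: root D is the subdominant; major triad there is IV.
B-E-G#: major triad on E = scale degree 5 → V64.
A-C#-E: major triad on A = scale degree 1 → I.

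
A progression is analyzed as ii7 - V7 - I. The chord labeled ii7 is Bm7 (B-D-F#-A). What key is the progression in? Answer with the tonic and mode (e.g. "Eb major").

A major

The anchor chord is a minor seventh chord on B, labeled ii7.
ii7 on B implies B is the supertonic; that puts the tonic at A, and the lowercase numeral fits major mode.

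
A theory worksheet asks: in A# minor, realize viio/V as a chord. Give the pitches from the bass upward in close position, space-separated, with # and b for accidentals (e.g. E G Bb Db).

D## F## A#

viio/V is a secondary leading-tone chord. The target V is E# in A# minor; the applied chord is rooted a semitone below, on D##.
Building a diminished triad on D## gives D##-F##-A#.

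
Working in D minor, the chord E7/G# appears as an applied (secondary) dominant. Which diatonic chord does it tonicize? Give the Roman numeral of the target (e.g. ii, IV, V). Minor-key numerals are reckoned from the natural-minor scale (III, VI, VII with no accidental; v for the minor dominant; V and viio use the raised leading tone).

The chord is a dominant seventh chord on E.
A dominant resolves down a perfect fifth: E → A. In D minor, A is scale degree 5, i.e. V.

V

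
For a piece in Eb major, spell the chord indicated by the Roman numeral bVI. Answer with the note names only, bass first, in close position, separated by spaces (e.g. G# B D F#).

Cb Eb Gb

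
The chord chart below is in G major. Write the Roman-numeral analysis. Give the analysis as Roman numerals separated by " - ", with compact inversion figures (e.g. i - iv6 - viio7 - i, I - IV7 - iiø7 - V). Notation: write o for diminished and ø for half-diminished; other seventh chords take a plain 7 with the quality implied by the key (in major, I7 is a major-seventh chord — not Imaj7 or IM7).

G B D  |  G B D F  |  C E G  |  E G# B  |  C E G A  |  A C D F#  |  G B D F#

G-B-D has root G, degree 1 in G major, so I.
G-B-D-F is the secondary dominant of IV (dominant seventh chord on G): V7/IV.
C-E-G: major triad on C = scale degree 4 → IV.
E-G#-B: chromatic; E is V of ii, so V/ii.
C-E-G-A has root A, degree 2 in G major, so ii65.
A-C-D-F# has root D, degree 5 in G major, so V43.
G-B-D-F#: major seventh chord on G = scale degree 1 → I7.

I - V7/IV - IV - V/ii - ii65 - V43 - I7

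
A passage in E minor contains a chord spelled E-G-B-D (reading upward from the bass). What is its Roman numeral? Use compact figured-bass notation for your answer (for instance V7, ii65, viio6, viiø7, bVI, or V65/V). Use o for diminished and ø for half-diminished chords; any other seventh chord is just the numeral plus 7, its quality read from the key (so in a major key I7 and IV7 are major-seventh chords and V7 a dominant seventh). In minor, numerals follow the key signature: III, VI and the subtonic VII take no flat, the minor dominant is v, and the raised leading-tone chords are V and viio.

i7

The pitches E-G-B-D form a minor seventh chord rooted on E.
In E minor, E is the tonic; the diatonic minor seventh chord there is i7.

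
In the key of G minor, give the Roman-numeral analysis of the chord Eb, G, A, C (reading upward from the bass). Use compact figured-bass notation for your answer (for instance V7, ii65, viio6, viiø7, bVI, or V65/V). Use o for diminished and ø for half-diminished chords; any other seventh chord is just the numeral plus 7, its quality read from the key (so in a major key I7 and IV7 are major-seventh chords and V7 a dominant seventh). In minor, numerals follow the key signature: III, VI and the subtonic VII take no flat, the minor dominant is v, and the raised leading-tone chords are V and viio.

Stacked in thirds the chord is A-C-Eb-G: a half-diminished seventh chord on A.
In G minor, A is the supertonic; the diatonic half-diminished seventh chord there is iiø7.
With Eb in the bass the chord is in second inversion, so the figured bass is 43.

iiø43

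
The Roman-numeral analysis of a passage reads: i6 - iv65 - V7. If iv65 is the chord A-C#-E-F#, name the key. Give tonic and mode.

C# minor

The anchor chord is a minor seventh chord on F#, labeled iv65.
iv65 on F# implies F# is the subdominant; that puts the tonic at C#, and the lowercase numeral fits minor mode.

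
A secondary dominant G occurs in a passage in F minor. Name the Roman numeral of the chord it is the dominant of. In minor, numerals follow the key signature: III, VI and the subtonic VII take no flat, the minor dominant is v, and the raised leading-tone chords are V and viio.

V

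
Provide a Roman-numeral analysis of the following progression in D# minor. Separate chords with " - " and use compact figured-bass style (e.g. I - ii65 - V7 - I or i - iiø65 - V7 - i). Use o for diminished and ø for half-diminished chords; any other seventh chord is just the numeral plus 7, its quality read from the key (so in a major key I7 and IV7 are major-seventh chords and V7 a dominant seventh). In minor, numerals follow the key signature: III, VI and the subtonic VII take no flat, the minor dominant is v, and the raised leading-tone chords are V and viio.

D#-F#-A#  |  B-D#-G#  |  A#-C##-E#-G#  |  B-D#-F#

i - iv6 - V7 - VI

D#-F#-A# has root D#, degree 1 in D# minor, so i.
B-D#-G#: minor triad on G# = scale degree 4 → iv6.
A#-C##-E#-G#: root A# is the dominant; dominant seventh chord there is V7.
B-D#-F#: major triad on B = scale degree 6 → VI.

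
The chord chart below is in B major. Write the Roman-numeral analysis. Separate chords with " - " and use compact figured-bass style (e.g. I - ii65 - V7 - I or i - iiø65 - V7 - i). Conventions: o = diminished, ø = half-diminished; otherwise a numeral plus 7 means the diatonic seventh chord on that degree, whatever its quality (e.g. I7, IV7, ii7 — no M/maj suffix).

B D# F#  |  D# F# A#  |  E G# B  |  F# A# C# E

I - iii - IV - V7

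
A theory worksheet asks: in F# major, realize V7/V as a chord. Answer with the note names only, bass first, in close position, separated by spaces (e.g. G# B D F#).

The slash means an applied dominant: we want the dominant of V. In F# major, V is C# major, and its dominant is built on G#.
Building a dominant seventh chord on G# gives G#-B#-D#-F#.

G# B# D# F#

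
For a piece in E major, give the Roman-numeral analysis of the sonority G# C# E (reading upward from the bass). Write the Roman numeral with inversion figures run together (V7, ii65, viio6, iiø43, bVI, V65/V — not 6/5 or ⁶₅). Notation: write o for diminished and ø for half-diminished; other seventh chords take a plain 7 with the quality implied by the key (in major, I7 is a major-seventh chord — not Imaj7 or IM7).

vi64

Stacked in thirds the chord is C#-E-G#: a minor triad on C#.
C# is scale degree 6 in E major, and a minor triad on that degree is written vi.
With G# in the bass the chord is in second inversion, so the figured bass is 64.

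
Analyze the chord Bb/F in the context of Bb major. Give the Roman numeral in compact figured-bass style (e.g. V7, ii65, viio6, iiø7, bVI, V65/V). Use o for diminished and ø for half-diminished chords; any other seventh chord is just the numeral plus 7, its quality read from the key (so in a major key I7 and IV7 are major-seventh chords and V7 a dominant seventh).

The pitches Bb-D-F form a major triad rooted on Bb.
Bb is scale degree 1 in Bb major, and a major triad on that degree is written I.
With F in the bass the chord is in second inversion, so the figured bass is 64.

I64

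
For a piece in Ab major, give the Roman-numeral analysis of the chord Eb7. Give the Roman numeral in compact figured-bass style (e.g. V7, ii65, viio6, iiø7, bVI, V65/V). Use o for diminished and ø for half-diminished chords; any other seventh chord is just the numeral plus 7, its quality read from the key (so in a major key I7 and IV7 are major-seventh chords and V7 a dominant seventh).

V7

Stacked in thirds the chord is Eb-G-Bb-Db: a dominant seventh chord on Eb.
In Ab major, Eb is the dominant; the diatonic dominant seventh chord there is V7.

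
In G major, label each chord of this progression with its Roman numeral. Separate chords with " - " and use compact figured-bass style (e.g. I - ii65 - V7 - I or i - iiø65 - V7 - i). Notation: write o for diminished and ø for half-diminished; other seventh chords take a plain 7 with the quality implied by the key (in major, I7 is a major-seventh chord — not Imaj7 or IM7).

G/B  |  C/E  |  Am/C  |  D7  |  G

G/B has root G, degree 1 in G major, so I6.
C/E: root C is the subdominant; major triad there is IV6.
Am/C: minor triad on A = scale degree 2 → ii6.
D7: root D is the dominant; dominant seventh chord there is V7.
G has root G, degree 1 in G major, so I.

I6 - IV6 - ii6 - V7 - I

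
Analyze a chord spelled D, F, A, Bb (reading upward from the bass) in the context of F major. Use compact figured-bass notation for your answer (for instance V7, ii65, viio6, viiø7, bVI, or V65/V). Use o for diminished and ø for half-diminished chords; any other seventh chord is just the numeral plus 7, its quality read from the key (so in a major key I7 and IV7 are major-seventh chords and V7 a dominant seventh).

The pitches Bb-D-F-A form a major seventh chord rooted on Bb.
Bb is scale degree 4 in F major, and a major seventh chord on that degree is written IV7.
With D in the bass the chord is in first inversion, so the figured bass is 65.

IV65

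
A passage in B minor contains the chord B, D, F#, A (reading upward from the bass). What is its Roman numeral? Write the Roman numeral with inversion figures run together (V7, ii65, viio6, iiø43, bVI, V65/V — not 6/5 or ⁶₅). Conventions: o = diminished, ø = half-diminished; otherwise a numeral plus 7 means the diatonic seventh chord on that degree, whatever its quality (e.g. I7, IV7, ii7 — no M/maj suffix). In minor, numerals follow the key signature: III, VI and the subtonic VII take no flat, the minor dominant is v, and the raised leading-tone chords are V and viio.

i7

The pitches B-D-F#-A form a minor seventh chord rooted on B.
B is scale degree 1 in B minor, and a minor seventh chord on that degree is written i7.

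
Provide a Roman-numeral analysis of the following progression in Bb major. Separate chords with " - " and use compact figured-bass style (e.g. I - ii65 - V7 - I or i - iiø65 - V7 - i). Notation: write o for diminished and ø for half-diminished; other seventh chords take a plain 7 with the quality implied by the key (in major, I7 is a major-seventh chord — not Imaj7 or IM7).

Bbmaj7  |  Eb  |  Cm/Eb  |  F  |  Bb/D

I7 - IV - ii6 - V - I6

Bbmaj7 has root Bb, degree 1 in Bb major, so I7.
Eb has root Eb, degree 4 in Bb major, so IV.
Cm/Eb: minor triad on C = scale degree 2 → ii6.
F has root F, degree 5 in Bb major, so V.
Bb/D: major triad on Bb = scale degree 1 → I6.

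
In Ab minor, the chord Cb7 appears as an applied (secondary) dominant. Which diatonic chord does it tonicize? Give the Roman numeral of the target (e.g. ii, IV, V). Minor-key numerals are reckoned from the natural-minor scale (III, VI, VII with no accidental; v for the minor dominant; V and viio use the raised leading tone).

VI

The chord is a dominant seventh chord on Cb.
A dominant resolves down a perfect fifth: Cb → Fb. In Ab minor, Fb is scale degree 6, i.e. VI.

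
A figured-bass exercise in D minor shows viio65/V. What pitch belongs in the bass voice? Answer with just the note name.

The applied chord viio65/V is rooted on G#: G#-B-D-F.
The figure 65 means first inversion — the third is in the bass.

B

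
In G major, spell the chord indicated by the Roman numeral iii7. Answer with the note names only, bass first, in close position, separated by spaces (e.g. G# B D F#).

B D F# A

In G major, the third degree is B, and the diatonic chord built there is a minor seventh chord.
That chord is spelled B-D-F#-A.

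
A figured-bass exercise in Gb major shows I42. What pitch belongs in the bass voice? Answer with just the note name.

F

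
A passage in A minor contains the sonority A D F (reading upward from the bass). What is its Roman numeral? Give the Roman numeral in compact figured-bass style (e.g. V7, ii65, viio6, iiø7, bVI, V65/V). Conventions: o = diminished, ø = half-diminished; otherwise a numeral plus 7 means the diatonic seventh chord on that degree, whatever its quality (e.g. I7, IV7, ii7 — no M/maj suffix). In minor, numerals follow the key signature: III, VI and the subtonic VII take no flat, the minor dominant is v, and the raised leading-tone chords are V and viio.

iv64

The pitches D-F-A form a minor triad rooted on D.
In A minor, D is the subdominant; the diatonic minor triad there is iv.
With A in the bass the chord is in second inversion, so the figured bass is 64.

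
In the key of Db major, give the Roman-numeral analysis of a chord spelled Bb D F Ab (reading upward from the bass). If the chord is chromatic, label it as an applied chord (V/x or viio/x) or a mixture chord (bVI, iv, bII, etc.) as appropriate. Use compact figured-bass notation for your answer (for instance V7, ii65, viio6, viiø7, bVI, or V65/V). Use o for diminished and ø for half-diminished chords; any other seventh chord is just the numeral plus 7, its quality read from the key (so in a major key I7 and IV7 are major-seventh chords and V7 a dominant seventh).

V7/ii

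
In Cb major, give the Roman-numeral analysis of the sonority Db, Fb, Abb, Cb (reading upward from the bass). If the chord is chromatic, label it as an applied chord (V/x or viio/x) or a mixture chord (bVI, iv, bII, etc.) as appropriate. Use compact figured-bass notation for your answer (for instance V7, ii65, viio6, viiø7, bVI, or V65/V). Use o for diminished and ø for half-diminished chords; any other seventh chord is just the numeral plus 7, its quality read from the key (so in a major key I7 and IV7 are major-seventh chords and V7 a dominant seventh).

iiø7

Stacked in thirds the chord is Db-Fb-Abb-Cb: a half-diminished seventh chord on Db.
Db is the second degree of Cb major. This is the half-diminished supertonic seventh, borrowed from the parallel minor.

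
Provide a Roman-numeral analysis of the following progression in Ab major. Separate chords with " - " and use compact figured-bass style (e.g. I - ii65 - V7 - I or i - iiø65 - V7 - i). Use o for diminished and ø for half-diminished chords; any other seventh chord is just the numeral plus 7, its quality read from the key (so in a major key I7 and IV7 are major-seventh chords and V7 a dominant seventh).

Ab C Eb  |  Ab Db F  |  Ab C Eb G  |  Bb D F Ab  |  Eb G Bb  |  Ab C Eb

I - IV64 - I7 - V7/V - V - I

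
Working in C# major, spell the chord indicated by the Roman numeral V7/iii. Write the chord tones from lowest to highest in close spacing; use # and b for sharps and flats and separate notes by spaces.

B# D## F## A#

V7/iii is a secondary dominant — the dominant seventh of iii. iii in C# major is E#, so the applied chord's root is B#, a perfect fifth above.
Building a dominant seventh chord on B# gives B#-D##-F##-A#.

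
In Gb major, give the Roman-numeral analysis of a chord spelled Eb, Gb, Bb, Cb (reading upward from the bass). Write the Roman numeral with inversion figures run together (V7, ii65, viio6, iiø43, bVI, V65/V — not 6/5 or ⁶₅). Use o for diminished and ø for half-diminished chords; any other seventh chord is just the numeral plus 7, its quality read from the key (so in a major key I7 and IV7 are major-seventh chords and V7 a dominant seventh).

Stacked in thirds the chord is Cb-Eb-Gb-Bb: a major seventh chord on Cb.
In Gb major, Cb is the subdominant; the diatonic major seventh chord there is IV7.
With Eb in the bass the chord is in first inversion, so the figured bass is 65.

IV65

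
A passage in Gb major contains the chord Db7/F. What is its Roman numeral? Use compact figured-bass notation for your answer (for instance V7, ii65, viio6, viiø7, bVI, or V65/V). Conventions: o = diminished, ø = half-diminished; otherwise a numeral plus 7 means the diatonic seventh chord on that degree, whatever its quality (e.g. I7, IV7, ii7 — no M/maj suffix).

V65

Stacked in thirds the chord is Db-F-Ab-Cb: a dominant seventh chord on Db.
In Gb major, Db is the dominant; the diatonic dominant seventh chord there is V7.
With F in the bass the chord is in first inversion, so the figured bass is 65.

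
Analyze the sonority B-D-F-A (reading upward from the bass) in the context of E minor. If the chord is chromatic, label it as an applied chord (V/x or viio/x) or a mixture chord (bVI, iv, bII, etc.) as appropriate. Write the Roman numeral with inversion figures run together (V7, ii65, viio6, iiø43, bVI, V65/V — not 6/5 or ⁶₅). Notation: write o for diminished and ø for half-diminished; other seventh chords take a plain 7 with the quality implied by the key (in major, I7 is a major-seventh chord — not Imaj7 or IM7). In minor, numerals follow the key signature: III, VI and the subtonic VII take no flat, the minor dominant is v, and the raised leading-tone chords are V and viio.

The pitches B-D-F-A form a half-diminished seventh chord rooted on B.
B sits a half step below C (VI in E minor); a diminished chord there is the applied leading-tone chord of VI.

viiø7/VI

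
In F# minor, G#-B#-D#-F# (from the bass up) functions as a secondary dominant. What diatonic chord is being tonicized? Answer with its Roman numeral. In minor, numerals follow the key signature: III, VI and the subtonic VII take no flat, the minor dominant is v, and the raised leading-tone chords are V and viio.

The chord is a dominant seventh chord on G#.
A dominant resolves down a perfect fifth: G# → C#. In F# minor, C# is scale degree 5, i.e. V.

V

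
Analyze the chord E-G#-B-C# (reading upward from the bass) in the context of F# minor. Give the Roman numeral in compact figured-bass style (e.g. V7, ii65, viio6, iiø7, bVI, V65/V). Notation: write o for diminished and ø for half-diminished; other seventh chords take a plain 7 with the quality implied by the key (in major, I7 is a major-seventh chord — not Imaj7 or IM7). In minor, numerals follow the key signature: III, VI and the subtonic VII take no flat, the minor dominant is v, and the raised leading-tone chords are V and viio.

The pitches C#-E-G#-B form a minor seventh chord rooted on C#.
In F# minor, C# is the dominant; the diatonic minor seventh chord there is v7.
With E in the bass the chord is in first inversion, so the figured bass is 65.

v65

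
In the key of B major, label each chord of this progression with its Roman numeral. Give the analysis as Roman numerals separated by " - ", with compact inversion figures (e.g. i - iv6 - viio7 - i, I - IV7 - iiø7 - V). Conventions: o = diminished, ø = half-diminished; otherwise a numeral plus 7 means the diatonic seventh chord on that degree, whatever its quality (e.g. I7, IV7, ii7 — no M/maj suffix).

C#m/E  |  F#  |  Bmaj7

C#m/E has root C#, degree 2 in B major, so ii6.
F# has root F#, degree 5 in B major, so V.
Bmaj7: root B is the tonic; major seventh chord there is I7.

ii6 - V - I7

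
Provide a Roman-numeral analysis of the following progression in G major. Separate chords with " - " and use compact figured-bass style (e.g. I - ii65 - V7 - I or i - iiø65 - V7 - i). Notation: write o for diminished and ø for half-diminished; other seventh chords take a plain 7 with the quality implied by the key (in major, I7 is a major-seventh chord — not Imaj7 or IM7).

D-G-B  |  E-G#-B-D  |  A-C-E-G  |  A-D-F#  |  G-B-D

D-G-B has root G, degree 1 in G major, so I64.
E-G#-B-D: a dominant seventh chord on E, the applied dominant of ii → V7/ii.
A-C-E-G has root A, degree 2 in G major, so ii7.
A-D-F# has root D, degree 5 in G major, so V64.
G-B-D: major triad on G = scale degree 1 → I.

I64 - V7/ii - ii7 - V64 - I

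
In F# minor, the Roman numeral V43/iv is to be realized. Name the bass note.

The applied chord V43/iv is rooted on F#: F#-A#-C#-E.
The figure 43 means second inversion — the fifth is in the bass.

C#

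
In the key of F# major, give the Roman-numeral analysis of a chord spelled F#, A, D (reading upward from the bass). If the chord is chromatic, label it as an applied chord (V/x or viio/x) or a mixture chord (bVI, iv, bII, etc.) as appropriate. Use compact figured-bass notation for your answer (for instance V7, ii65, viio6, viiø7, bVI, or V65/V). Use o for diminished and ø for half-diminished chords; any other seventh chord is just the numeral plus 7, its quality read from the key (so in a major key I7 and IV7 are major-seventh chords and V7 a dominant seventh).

bVI6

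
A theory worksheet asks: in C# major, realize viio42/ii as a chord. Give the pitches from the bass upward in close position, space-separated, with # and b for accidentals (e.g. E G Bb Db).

viio42/ii is a secondary leading-tone chord. The target ii is D# in C# major; the applied chord is rooted a semitone below, on C##.
Building a fully diminished seventh chord on C## gives C##-E#-G#-B.
With the 42 figure the chord is in third inversion; from the bass B upward in close position it reads B-C##-E#-G#.

B C## E# G#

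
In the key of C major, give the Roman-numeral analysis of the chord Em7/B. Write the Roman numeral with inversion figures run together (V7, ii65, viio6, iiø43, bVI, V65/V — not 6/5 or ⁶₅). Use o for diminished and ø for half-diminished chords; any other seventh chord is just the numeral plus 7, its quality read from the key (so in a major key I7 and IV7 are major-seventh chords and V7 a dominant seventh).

The pitches E-G-B-D form a minor seventh chord rooted on E.
E is scale degree 3 in C major, and a minor seventh chord on that degree is written iii7.
With B in the bass the chord is in second inversion, so the figured bass is 43.

iii43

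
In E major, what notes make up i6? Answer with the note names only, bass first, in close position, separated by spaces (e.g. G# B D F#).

i6 is the minor tonic, borrowed from the parallel minor. In E major that root is E.
So the chord is E-G-B.
The figured bass 6 indicates first inversion, placing the third (G) in the bass: G-B-E.

G B E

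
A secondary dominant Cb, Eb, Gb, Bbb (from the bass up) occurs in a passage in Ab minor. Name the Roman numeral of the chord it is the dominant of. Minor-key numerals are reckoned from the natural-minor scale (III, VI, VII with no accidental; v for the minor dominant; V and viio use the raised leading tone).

The chord is a dominant seventh chord on Cb.
A dominant resolves down a perfect fifth: Cb → Fb. In Ab minor, Fb is scale degree 6, i.e. VI.

VI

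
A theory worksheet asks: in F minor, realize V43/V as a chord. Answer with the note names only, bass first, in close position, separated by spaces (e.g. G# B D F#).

The slash means an applied dominant: we want the dominant of V. In F minor, V is C major, and its dominant is built on G.
Building a dominant seventh chord on G gives G-B-D-F.
With the 43 figure the chord is in second inversion; from the bass D upward in close position it reads D-F-G-B.

D F G B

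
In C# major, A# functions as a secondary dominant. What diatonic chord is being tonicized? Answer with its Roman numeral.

ii

The chord is a major triad on A#.
A dominant resolves down a perfect fifth: A# → D#. In C# major, D# is scale degree 2, i.e. ii.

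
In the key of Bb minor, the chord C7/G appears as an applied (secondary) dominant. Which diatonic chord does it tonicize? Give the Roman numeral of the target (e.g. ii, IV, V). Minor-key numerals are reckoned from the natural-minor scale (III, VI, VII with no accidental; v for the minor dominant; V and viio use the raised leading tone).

V

The chord is a dominant seventh chord on C.
A dominant resolves down a perfect fifth: C → F. In Bb minor, F is scale degree 5, i.e. V.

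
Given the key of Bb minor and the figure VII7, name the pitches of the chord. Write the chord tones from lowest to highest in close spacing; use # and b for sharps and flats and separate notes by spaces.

The numeral's case and figure indicate a dominant seventh chord. In Bb minor its root, the seventh degree, is Ab.
Stacking thirds from Ab gives Ab-C-Eb-Gb.

Ab C Eb Gb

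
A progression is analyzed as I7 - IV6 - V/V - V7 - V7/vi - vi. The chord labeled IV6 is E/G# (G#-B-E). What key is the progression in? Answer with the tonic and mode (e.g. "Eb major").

B major

The chord E/G# is a major triad rooted on E; its label is IV6.
IV6 on E implies E is the subdominant; that puts the tonic at B, and the uppercase numeral fits major mode.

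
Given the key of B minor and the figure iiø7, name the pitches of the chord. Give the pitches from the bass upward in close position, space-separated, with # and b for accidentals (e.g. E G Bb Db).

In B minor, the second degree is C#, and the diatonic chord built there is a half-diminished seventh chord.
Stacking thirds from C# gives C#-E-G-B.

C# E G B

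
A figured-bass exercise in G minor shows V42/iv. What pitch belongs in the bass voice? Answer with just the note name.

F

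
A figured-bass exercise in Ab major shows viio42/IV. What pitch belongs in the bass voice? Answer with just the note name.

The applied chord viio42/IV is rooted on C: C-Eb-Gb-Bbb.
The figure 42 means third inversion — the seventh is in the bass.

Bbb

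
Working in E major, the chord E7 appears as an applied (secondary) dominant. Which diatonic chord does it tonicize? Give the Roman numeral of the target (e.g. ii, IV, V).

IV

The chord is a dominant seventh chord on E.
A dominant resolves down a perfect fifth: E → A. In E major, A is scale degree 4, i.e. IV.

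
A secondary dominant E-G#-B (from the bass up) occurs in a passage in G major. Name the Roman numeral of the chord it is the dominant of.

ii

The chord is a major triad on E.
A dominant resolves down a perfect fifth: E → A. In G major, A is scale degree 2, i.e. ii.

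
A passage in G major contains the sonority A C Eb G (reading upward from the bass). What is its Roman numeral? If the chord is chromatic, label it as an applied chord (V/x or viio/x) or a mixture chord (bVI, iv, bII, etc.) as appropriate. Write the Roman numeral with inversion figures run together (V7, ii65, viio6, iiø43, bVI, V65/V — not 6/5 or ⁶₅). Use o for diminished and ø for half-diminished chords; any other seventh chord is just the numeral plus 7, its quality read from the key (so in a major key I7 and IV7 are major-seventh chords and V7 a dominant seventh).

iiø7

The pitches A-C-Eb-G form a half-diminished seventh chord rooted on A.
A is the second degree of G major. This is the half-diminished supertonic seventh, borrowed from the parallel minor.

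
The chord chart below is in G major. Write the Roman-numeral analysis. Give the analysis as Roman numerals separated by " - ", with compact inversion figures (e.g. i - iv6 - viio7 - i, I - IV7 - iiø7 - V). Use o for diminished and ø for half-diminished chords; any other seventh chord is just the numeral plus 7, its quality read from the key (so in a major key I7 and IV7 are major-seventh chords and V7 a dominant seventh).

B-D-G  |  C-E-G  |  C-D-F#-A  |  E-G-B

I6 - IV - V42 - vi

B-D-G has root G, degree 1 in G major, so I6.
C-E-G has root C, degree 4 in G major, so IV.
C-D-F#-A has root D, degree 5 in G major, so V42.
E-G-B: minor triad on E = scale degree 6 → vi.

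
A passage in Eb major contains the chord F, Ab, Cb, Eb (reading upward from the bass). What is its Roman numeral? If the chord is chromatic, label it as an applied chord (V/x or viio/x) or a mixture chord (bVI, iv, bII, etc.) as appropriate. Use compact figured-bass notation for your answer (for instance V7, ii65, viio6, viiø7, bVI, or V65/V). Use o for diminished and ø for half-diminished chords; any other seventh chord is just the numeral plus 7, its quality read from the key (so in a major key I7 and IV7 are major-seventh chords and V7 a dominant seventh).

iiø7

Stacked in thirds the chord is F-Ab-Cb-Eb: a half-diminished seventh chord on F.
F is the second degree of Eb major. This is the half-diminished supertonic seventh, borrowed from the parallel minor.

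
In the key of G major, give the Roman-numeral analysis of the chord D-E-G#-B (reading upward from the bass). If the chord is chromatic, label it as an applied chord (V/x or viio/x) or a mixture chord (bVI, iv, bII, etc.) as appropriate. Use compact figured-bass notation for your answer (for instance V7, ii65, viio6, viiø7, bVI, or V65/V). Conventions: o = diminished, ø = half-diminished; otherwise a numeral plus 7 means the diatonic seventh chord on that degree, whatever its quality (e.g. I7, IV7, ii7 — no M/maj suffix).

V42/ii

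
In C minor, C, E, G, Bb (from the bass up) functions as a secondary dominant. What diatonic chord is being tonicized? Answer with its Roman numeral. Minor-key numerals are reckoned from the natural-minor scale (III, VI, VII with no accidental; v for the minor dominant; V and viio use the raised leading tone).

iv

The chord is a dominant seventh chord on C.
A dominant resolves down a perfect fifth: C → F. In C minor, F is scale degree 4, i.e. iv.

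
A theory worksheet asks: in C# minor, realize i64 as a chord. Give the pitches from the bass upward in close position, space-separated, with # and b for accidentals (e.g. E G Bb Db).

G# C# E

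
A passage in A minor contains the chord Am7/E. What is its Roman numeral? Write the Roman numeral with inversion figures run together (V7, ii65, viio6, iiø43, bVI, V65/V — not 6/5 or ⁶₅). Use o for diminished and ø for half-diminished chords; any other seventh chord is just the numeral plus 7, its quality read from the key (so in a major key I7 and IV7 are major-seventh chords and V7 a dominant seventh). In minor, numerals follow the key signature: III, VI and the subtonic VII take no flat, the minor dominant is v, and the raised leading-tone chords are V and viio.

Stacked in thirds the chord is A-C-E-G: a minor seventh chord on A.
A is scale degree 1 in A minor, and a minor seventh chord on that degree is written i7.
With E in the bass the chord is in second inversion, so the figured bass is 43.

i43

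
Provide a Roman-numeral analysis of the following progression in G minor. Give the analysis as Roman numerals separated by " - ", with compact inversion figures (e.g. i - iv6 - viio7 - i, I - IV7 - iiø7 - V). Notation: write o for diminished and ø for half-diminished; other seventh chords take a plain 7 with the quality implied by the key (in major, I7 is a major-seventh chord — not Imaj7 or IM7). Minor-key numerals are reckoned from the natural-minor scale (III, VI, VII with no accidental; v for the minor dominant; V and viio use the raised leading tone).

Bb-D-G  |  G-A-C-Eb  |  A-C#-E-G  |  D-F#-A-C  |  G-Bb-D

i6 - iiø42 - V7/V - V7 - i

Bb-D-G: minor triad on G = scale degree 1 → i6.
G-A-C-Eb: root A is the supertonic; half-diminished seventh chord there is iiø42.
A-C#-E-G: a dominant seventh chord on A, the applied dominant of V → V7/V.
D-F#-A-C: dominant seventh chord on D = scale degree 5 → V7.
G-Bb-D: minor triad on G = scale degree 1 → i.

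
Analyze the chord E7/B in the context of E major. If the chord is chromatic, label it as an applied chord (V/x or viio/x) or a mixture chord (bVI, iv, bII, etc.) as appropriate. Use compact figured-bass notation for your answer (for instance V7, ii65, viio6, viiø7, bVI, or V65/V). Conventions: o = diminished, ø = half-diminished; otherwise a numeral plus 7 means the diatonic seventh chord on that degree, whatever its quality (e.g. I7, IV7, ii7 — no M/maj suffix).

Stacked in thirds the chord is E-G#-B-D: a dominant seventh chord on E.
E is not a diatonic chord root with this quality in E major, but it lies a perfect fifth above A (IV), so the chord functions as an applied dominant of IV.
With B in the bass the chord is in second inversion, so the figured bass is 43.

V43/IV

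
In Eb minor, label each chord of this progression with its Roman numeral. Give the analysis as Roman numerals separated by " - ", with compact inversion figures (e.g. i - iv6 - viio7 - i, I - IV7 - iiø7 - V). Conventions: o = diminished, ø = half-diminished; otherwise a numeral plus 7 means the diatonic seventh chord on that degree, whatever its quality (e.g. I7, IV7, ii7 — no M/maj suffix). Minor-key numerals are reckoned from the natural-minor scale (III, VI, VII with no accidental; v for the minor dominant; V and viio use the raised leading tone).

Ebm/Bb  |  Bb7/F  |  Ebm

i64 - V43 - i

Ebm/Bb: root Eb is the tonic; minor triad there is i64.
Bb7/F: root Bb is the dominant; dominant seventh chord there is V43.
Ebm: minor triad on Eb = scale degree 1 → i.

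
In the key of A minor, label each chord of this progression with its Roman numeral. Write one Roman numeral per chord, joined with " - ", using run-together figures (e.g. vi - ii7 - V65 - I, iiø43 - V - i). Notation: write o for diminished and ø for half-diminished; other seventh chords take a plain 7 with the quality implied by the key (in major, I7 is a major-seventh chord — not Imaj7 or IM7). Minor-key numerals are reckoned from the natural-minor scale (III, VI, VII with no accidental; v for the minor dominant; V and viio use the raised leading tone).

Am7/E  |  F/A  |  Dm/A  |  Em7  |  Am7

i43 - VI6 - iv64 - v7 - i7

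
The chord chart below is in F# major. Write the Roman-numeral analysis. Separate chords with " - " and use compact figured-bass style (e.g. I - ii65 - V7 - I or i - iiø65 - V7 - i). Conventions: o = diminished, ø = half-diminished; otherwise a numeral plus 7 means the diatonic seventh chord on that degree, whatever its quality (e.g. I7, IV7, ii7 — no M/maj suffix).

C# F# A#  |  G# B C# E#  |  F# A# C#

I64 - V43 - I

C#-F#-A#: root F# is the tonic; major triad there is I64.
G#-B-C#-E#: dominant seventh chord on C# = scale degree 5 → V43.
F#-A#-C#: root F# is the tonic; major triad there is I.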